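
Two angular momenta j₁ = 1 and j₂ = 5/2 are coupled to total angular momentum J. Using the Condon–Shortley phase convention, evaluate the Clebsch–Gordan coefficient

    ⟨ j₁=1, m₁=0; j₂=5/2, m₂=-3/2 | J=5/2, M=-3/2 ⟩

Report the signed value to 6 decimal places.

+0.507093

√[6·1!1!4!/7! · 1!1!1!4!1!4!] = √(576/35)
  +(−1)^0/∏(0,1,1,1,0,3)! = 1/6  (running 1/6)
  +(−1)^1/∏(1,0,0,0,1,4)! = -1/24  (running 1/8)
⟨..|..⟩ = √(576/35)·(1/8) = +0.507093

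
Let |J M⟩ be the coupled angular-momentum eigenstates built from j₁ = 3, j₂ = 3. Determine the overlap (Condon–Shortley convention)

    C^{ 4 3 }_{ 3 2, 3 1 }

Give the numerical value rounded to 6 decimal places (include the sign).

-0.301511  (= −√(1/11))

√[9·2!4!4!/11! · 5!1!4!2!7!1!] = √(82944/11)
  +(−1)^0/∏(0,2,1,4,3,0)! = 1/288  (running 1/288)
  +(−1)^1/∏(1,1,0,3,4,1)! = -1/144  (running -1/288)
⟨..|..⟩ = √(82944/11)·(-1/288) = -0.301511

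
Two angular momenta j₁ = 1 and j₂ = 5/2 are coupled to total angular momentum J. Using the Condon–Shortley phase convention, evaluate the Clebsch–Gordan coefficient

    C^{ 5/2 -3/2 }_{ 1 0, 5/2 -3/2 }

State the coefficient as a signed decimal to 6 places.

+0.507093  (= +√(9/35))

triangle: 1!*1!*4!/7! = 24/5040
(j±m)!: 1!*1!*1!*4!*1!*4! = 576
prefactor² = (2J+1)*Δ*N² = 576/35
  k=0: +1/(0!*1!*1!*1!*0!*3!) = 1/6
  k=1: −1/(1!*0!*0!*0!*1!*4!) = -1/24
Σ = 1/8  ⇒  CG² = 576/35*1/8² = 9/35
CG = +√(9/35) = +0.507093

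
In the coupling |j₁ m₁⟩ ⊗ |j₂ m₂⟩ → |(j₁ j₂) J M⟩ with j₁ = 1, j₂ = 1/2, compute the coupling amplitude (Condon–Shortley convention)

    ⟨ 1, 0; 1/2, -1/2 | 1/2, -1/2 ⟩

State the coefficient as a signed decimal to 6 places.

+0.577350  (= +√(1/3))

j₁+j₂−J=1  J+j₁−j₂=1  J−j₁+j₂=0  j₁+j₂+J+1=3
(j₁±m₁, j₂±m₂, J±M) = (1,1,0,1,0,1)
P² = 1/3
sum k=0..0:
  [0] +1/1 = 1
S = 1
C² = P²·S² = 1/3 ; C = +0.577350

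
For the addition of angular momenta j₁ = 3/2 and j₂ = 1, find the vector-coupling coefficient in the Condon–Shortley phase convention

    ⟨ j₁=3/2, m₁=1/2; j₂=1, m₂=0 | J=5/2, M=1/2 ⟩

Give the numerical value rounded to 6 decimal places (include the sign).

√[6·0!3!2!/6! · 2!1!1!1!3!2!] = √(12/5)
  +(−1)^0/∏(0,0,1,1,2,1)! = 1/2  (running 1/2)
⟨..|..⟩ = √(12/5)·(1/2) = +0.774597

+√(3/5) ≈ +0.774597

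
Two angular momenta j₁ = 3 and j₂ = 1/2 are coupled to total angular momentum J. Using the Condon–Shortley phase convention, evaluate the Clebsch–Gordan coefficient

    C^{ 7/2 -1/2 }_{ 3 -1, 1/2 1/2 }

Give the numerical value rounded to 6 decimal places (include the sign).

+√(3/7) ≈ +0.654654

triangle: 0!×6!×1!/8! = 720/40320
(j±m)!: 2!×4!×1!×0!×3!×4! = 6912
prefactor² = (2J+1)×Δ×N² = 6912/7
  k=0: +1/(0!×0!×4!×1!×2!×0!) = 1/48
Σ = 1/48  ⇒  CG² = 6912/7×1/48² = 3/7
CG = +√(3/7) = +0.654654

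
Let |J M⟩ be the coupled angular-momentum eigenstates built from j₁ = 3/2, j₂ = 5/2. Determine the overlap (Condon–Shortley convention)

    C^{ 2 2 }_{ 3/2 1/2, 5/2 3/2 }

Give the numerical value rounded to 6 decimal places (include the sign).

-0.617213

triangle: 2!*1!*3!/7! = 12/5040
(j±m)!: 2!*1!*4!*1!*4!*0! = 1152
prefactor² = (2J+1)*Δ*N² = 96/7
  k=1: −1/(1!*1!*0!*3!*1!*0!) = -1/6
Σ = -1/6  ⇒  CG² = 96/7*(-1/6)² = 8/21
CG = −√(8/21) = -0.617213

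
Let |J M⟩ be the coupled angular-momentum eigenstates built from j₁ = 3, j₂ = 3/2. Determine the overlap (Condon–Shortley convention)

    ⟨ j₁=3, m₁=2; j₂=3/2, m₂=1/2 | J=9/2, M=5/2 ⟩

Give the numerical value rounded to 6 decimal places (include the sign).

√[10·0!6!3!/10! · 5!1!2!1!7!2!] = √(28800)
  +(−1)^0/∏(0,0,1,2,5,1)! = 1/240  (running 1/240)
⟨..|..⟩ = √(28800)·(1/240) = +0.707107

+√(1/2) ≈ +0.707107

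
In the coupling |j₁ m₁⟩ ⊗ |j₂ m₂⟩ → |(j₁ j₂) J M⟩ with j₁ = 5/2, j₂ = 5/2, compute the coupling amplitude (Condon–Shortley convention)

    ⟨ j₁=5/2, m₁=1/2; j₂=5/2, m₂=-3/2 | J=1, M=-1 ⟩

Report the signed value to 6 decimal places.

-0.478091

j₁+j₂−J=4  J+j₁−j₂=1  J−j₁+j₂=1  j₁+j₂+J+1=7
(j₁±m₁, j₂±m₂, J±M) = (3,2,1,4,0,2)
P² = 288/35
sum k=1..1:
  [1] −1/6 = -1/6
S = -1/6
C² = P²·S² = 8/35 ; C = -0.478091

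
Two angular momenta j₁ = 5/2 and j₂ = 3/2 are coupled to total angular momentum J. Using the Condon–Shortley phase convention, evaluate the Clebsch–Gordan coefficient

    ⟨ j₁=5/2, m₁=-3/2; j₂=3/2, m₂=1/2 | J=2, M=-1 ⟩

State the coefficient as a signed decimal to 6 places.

j₁+j₂−J=2  J+j₁−j₂=3  J−j₁+j₂=1  j₁+j₂+J+1=7
(j₁±m₁, j₂±m₂, J±M) = (1,4,2,1,1,3)
P² = 24/7
sum k=1..2:
  [1] −1/6 = -1/6
  [2] +1/4 = 1/4
S = 1/12
C² = P²·S² = 1/42 ; C = +0.154303

+√(1/42) = +0.154303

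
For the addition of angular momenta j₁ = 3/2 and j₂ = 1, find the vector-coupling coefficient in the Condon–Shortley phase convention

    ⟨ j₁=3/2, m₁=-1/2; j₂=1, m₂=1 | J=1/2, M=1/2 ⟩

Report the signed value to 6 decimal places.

j₁+j₂−J=2  J+j₁−j₂=1  J−j₁+j₂=0  j₁+j₂+J+1=4
(j₁±m₁, j₂±m₂, J±M) = (1,2,2,0,1,0)
P² = 2/3
sum k=2..2:
  [2] +1/2 = 1/2
S = 1/2
C² = P²·S² = 1/6 ; C = +0.408248

+√(1/6) = +0.408248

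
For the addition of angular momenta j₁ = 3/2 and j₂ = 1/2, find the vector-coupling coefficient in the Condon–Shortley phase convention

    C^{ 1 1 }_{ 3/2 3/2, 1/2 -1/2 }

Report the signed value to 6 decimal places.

+√(3/4) = +0.866025

j₁+j₂−J=1  J+j₁−j₂=2  J−j₁+j₂=0  j₁+j₂+J+1=4
(j₁±m₁, j₂±m₂, J±M) = (3,0,0,1,2,0)
P² = 3
sum k=0..0:
  [0] +1/2 = 1/2
S = 1/2
C² = P²·S² = 3/4 ; C = +0.866025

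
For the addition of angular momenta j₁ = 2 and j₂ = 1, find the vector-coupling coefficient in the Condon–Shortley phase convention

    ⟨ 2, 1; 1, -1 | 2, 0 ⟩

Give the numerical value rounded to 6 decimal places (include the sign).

+√(1/2) = +0.707107

√[5·1!3!1!/6! · 3!1!0!2!2!2!] = √(2)
  +(−1)^0/∏(0,1,1,0,2,1)! = 1/2  (running 1/2)
⟨..|..⟩ = √(2)·(1/2) = +0.707107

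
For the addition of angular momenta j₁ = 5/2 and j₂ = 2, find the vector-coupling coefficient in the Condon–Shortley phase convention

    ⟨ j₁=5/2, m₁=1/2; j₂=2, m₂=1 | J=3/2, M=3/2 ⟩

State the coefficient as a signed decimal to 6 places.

j₁+j₂−J=3  J+j₁−j₂=2  J−j₁+j₂=1  j₁+j₂+J+1=7
(j₁±m₁, j₂±m₂, J±M) = (3,2,3,1,3,0)
P² = 144/35
sum k=2..2:
  [2] +1/4 = 1/4
S = 1/4
C² = P²·S² = 9/35 ; C = +0.507093

+0.507093  (= +√(9/35))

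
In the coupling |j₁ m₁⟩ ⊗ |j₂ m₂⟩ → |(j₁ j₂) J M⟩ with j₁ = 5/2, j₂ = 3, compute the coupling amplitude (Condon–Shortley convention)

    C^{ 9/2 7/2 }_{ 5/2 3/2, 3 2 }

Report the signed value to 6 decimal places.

−√(1/99) = -0.100504

j₁+j₂−J=1  J+j₁−j₂=4  J−j₁+j₂=5  j₁+j₂+J+1=11
(j₁±m₁, j₂±m₂, J±M) = (4,1,5,1,8,1)
P² = 921600/11
sum k=0..1:
  [0] +1/720 = 1/720
  [1] −1/576 = -1/576
S = -1/2880
C² = P²·S² = 1/99 ; C = -0.100504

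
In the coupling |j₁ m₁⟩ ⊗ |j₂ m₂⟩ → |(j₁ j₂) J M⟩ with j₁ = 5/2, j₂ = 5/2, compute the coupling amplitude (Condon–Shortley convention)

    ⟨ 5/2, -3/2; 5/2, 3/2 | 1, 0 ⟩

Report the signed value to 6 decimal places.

-0.358569  (= −√(9/70))

√[3·4!1!1!/7! · 1!4!4!1!1!1!] = √(288/35)
  +(−1)^3/∏(3,1,1,1,0,0)! = -1/6  (running -1/6)
  +(−1)^4/∏(4,0,0,0,1,1)! = 1/24  (running -1/8)
⟨..|..⟩ = √(288/35)·(-1/8) = -0.358569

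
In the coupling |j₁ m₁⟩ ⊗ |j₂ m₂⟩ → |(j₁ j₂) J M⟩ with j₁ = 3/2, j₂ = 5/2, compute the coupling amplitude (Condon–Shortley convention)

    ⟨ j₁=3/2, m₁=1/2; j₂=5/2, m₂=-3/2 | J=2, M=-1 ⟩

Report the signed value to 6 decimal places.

√[5·2!1!3!/7! · 2!1!1!4!1!3!] = √(24/7)
  +(−1)^0/∏(0,2,1,1,0,2)! = 1/4  (running 1/4)
  +(−1)^1/∏(1,1,0,0,1,3)! = -1/6  (running 1/12)
⟨..|..⟩ = √(24/7)·(1/12) = +0.154303

+√(1/42) = +0.154303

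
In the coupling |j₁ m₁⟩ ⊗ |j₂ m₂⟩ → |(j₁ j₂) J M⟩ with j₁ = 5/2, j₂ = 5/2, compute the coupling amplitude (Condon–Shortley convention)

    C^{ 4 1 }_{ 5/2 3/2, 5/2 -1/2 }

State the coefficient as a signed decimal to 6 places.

j₁+j₂−J=1  J+j₁−j₂=4  J−j₁+j₂=4  j₁+j₂+J+1=10
(j₁±m₁, j₂±m₂, J±M) = (4,1,2,3,5,3)
P² = 10368/35
sum k=0..1:
  [0] +1/24 = 1/24
  [1] −1/144 = -1/144
S = 5/144
C² = P²·S² = 5/14 ; C = +0.597614

+0.597614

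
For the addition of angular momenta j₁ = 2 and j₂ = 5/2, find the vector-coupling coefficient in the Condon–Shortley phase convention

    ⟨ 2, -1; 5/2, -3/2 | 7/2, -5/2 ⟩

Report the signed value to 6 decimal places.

triangle: 1!×3!×4!/9! = 144/362880
(j±m)!: 1!×3!×1!×4!×1!×6! = 103680
prefactor² = (2J+1)×Δ×N² = 2304/7
  k=0: +1/(0!×1!×3!×1!×0!×3!) = 1/36
  k=1: −1/(1!×0!×2!×0!×1!×4!) = -1/48
Σ = 1/144  ⇒  CG² = 2304/7×1/144² = 1/63
CG = +√(1/63) = +0.125988

+√(1/63) = +0.125988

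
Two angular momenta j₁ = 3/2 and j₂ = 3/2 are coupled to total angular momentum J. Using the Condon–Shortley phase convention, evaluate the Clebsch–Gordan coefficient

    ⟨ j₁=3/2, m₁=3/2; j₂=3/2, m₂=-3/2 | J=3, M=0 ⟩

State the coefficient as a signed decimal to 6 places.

+√(1/20) ≈ +0.223607

√[7·0!3!3!/7! · 3!0!0!3!3!3!] = √(324/5)
  +(−1)^0/∏(0,0,0,0,3,3)! = 1/36  (running 1/36)
⟨..|..⟩ = √(324/5)·(1/36) = +0.223607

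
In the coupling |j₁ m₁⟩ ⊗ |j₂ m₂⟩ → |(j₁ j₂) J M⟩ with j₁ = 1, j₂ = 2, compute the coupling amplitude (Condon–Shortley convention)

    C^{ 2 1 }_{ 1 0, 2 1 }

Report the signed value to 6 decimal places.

-0.408248

√[5·1!1!3!/6! · 1!1!3!1!3!1!] = √(3/2)
  +(−1)^0/∏(0,1,1,3,0,0)! = 1/6  (running 1/6)
  +(−1)^1/∏(1,0,0,2,1,1)! = -1/2  (running -1/3)
⟨..|..⟩ = √(3/2)·(-1/3) = -0.408248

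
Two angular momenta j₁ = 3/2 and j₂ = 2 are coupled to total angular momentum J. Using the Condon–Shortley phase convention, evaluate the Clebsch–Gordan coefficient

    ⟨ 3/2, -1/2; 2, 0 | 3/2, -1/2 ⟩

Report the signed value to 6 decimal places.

j₁+j₂−J=2  J+j₁−j₂=1  J−j₁+j₂=2  j₁+j₂+J+1=6
(j₁±m₁, j₂±m₂, J±M) = (1,2,2,2,1,2)
P² = 16/45
sum k=1..2:
  [1] −1/1 = -1
  [2] +1/4 = 1/4
S = -3/4
C² = P²·S² = 1/5 ; C = -0.447214

-0.447214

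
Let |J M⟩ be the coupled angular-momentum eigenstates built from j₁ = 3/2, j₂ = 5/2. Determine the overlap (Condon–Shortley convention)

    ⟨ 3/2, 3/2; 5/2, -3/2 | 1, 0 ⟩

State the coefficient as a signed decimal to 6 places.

√[3·3!0!2!/6! · 3!0!1!4!1!1!] = √(36/5)
  +(−1)^0/∏(0,3,0,1,0,1)! = 1/6  (running 1/6)
⟨..|..⟩ = √(36/5)·(1/6) = +0.447214

+0.447214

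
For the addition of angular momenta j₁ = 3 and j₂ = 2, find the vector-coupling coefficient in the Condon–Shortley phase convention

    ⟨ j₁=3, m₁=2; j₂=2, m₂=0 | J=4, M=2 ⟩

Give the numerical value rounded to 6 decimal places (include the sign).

+0.585540  (= +√(12/35))

j₁+j₂−J=1  J+j₁−j₂=5  J−j₁+j₂=3  j₁+j₂+J+1=10
(j₁±m₁, j₂±m₂, J±M) = (5,1,2,2,6,2)
P² = 8640/7
sum k=0..1:
  [0] +1/48 = 1/48
  [1] −1/240 = -1/240
S = 1/60
C² = P²·S² = 12/35 ; C = +0.585540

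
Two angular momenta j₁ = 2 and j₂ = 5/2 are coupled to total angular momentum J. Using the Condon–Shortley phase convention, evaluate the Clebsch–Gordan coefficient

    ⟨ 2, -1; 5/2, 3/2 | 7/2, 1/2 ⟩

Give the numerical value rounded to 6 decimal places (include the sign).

j₁+j₂−J=1  J+j₁−j₂=3  J−j₁+j₂=4  j₁+j₂+J+1=9
(j₁±m₁, j₂±m₂, J±M) = (1,3,4,1,4,3)
P² = 2304/35
sum k=0..1:
  [0] +1/144 = 1/144
  [1] −1/12 = -1/12
S = -11/144
C² = P²·S² = 121/315 ; C = -0.619780

-0.619780  (= −√(121/315))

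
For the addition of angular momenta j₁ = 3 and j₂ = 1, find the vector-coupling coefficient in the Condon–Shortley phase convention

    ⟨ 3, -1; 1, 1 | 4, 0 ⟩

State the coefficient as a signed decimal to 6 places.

+0.462910  (= +√(3/14))

j₁+j₂−J=0  J+j₁−j₂=6  J−j₁+j₂=2  j₁+j₂+J+1=9
(j₁±m₁, j₂±m₂, J±M) = (2,4,2,0,4,4)
P² = 13824/7
sum k=0..0:
  [0] +1/96 = 1/96
S = 1/96
C² = P²·S² = 3/14 ; C = +0.462910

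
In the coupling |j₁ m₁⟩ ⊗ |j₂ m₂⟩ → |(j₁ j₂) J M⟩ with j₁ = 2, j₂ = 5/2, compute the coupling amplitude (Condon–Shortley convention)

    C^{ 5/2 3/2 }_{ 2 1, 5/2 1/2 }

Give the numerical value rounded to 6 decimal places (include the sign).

−√(6/35) ≈ -0.414039

j₁+j₂−J=2  J+j₁−j₂=2  J−j₁+j₂=3  j₁+j₂+J+1=8
(j₁±m₁, j₂±m₂, J±M) = (3,1,3,2,4,1)
P² = 216/35
sum k=0..1:
  [0] +1/12 = 1/12
  [1] −1/4 = -1/4
S = -1/6
C² = P²·S² = 6/35 ; C = -0.414039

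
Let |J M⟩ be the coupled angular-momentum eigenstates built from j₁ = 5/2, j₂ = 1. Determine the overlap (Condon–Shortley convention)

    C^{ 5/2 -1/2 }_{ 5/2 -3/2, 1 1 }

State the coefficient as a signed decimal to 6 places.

-0.676123  (= −√(16/35))

√[6·1!4!1!/7! · 1!4!2!0!2!3!] = √(576/35)
  +(−1)^1/∏(1,0,3,1,1,0)! = -1/6  (running -1/6)
⟨..|..⟩ = √(576/35)·(-1/6) = -0.676123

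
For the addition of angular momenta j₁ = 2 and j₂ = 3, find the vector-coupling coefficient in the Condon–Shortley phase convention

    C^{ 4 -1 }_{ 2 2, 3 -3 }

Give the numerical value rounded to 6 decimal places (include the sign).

+√(3/70) ≈ +0.207020

j₁+j₂−J=1  J+j₁−j₂=3  J−j₁+j₂=5  j₁+j₂+J+1=10
(j₁±m₁, j₂±m₂, J±M) = (4,0,0,6,3,5)
P² = 155520/7
sum k=0..0:
  [0] +1/720 = 1/720
S = 1/720
C² = P²·S² = 3/70 ; C = +0.207020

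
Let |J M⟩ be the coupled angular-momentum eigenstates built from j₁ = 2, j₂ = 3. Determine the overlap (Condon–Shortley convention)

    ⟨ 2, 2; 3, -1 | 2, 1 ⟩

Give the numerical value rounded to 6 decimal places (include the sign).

√[5·3!1!3!/8! · 4!0!2!4!3!1!] = √(216/7)
  +(−1)^0/∏(0,3,0,2,1,1)! = 1/12  (running 1/12)
⟨..|..⟩ = √(216/7)·(1/12) = +0.462910

+√(3/14) ≈ +0.462910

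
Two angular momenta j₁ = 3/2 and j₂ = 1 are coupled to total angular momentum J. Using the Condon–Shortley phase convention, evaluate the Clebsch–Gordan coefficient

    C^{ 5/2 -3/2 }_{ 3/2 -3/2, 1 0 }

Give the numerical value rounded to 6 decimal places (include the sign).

j₁+j₂−J=0  J+j₁−j₂=3  J−j₁+j₂=2  j₁+j₂+J+1=6
(j₁±m₁, j₂±m₂, J±M) = (0,3,1,1,1,4)
P² = 72/5
sum k=0..0:
  [0] +1/6 = 1/6
S = 1/6
C² = P²·S² = 2/5 ; C = +0.632456

+0.632456  (= +√(2/5))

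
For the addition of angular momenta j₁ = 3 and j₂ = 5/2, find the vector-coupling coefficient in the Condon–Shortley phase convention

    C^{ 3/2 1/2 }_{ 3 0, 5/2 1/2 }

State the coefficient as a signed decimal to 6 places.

+0.338062

triangle: 4!*2!*1!/8! = 48/40320
(j±m)!: 3!*3!*3!*2!*2!*1! = 864
prefactor² = (2J+1)*Δ*N² = 144/35
  k=2: +1/(2!*2!*1!*1!*1!*0!) = 1/4
  k=3: −1/(3!*1!*0!*0!*2!*1!) = -1/12
Σ = 1/6  ⇒  CG² = 144/35*1/6² = 4/35
CG = +√(4/35) = +0.338062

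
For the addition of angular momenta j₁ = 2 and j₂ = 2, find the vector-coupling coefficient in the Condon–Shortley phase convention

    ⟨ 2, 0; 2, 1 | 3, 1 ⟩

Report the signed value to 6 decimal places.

√[7·1!3!3!/8! · 2!2!3!1!4!2!] = √(36/5)
  +(−1)^0/∏(0,1,2,3,1,0)! = 1/12  (running 1/12)
  +(−1)^1/∏(1,0,1,2,2,1)! = -1/4  (running -1/6)
⟨..|..⟩ = √(36/5)·(-1/6) = -0.447214

−√(1/5) ≈ -0.447214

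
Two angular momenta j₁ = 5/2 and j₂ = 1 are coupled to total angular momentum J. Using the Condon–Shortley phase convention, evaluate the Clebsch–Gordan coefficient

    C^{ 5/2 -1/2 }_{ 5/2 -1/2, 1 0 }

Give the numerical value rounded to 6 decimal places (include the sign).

j₁+j₂−J=1  J+j₁−j₂=4  J−j₁+j₂=1  j₁+j₂+J+1=7
(j₁±m₁, j₂±m₂, J±M) = (2,3,1,1,2,3)
P² = 144/35
sum k=0..1:
  [0] +1/6 = 1/6
  [1] −1/4 = -1/4
S = -1/12
C² = P²·S² = 1/35 ; C = -0.169031

−√(1/35) ≈ -0.169031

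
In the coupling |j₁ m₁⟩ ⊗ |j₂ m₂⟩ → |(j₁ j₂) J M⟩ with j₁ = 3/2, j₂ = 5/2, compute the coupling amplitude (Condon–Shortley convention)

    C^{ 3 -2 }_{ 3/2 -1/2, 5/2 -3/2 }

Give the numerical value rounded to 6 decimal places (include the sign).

+√(1/12) = +0.288675

√[7·1!2!4!/8! · 1!2!1!4!1!5!] = √(48)
  +(−1)^0/∏(0,1,2,1,0,3)! = 1/12  (running 1/12)
  +(−1)^1/∏(1,0,1,0,1,4)! = -1/24  (running 1/24)
⟨..|..⟩ = √(48)·(1/24) = +0.288675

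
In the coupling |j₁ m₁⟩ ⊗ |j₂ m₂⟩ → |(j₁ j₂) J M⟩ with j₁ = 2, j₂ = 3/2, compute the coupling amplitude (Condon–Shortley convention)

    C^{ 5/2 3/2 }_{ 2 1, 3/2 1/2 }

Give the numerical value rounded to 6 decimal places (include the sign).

j₁+j₂−J=1  J+j₁−j₂=3  J−j₁+j₂=2  j₁+j₂+J+1=7
(j₁±m₁, j₂±m₂, J±M) = (3,1,2,1,4,1)
P² = 144/35
sum k=0..1:
  [0] +1/4 = 1/4
  [1] −1/6 = -1/6
S = 1/12
C² = P²·S² = 1/35 ; C = +0.169031

+√(1/35) = +0.169031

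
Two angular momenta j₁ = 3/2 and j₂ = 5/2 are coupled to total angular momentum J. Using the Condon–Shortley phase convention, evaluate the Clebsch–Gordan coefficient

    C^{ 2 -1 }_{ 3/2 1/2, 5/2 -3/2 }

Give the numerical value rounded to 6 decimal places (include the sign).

+0.154303  (= +√(1/42))

triangle: 2!*1!*3!/7! = 12/5040
(j±m)!: 2!*1!*1!*4!*1!*3! = 288
prefactor² = (2J+1)*Δ*N² = 24/7
  k=0: +1/(0!*2!*1!*1!*0!*2!) = 1/4
  k=1: −1/(1!*1!*0!*0!*1!*3!) = -1/6
Σ = 1/12  ⇒  CG² = 24/7*1/12² = 1/42
CG = +√(1/42) = +0.154303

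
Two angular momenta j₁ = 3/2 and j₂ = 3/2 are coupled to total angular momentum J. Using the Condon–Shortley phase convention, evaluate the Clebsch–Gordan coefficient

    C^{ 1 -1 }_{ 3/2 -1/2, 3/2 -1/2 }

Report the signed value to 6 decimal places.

triangle: 2!*1!*1!/5! = 2/120
(j±m)!: 1!*2!*1!*2!*0!*2! = 8
prefactor² = (2J+1)*Δ*N² = 2/5
  k=1: −1/(1!*1!*1!*0!*0!*1!) = -1
Σ = -1  ⇒  CG² = 2/5*(-1)² = 2/5
CG = −√(2/5) = -0.632456

-0.632456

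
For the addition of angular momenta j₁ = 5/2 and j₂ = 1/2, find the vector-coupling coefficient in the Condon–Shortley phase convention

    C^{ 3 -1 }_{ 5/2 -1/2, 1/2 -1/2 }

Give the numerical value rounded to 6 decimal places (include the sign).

+0.816497  (= +√(2/3))

triangle: 0!×5!×1!/7! = 120/5040
(j±m)!: 2!×3!×0!×1!×2!×4! = 576
prefactor² = (2J+1)×Δ×N² = 96
  k=0: +1/(0!×0!×3!×0!×2!×1!) = 1/12
Σ = 1/12  ⇒  CG² = 96×1/12² = 2/3
CG = +√(2/3) = +0.816497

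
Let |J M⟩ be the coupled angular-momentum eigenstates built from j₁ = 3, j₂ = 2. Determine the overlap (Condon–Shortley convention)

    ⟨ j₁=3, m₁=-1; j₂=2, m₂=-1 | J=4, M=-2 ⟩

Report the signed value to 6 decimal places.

√[9·1!5!3!/10! · 2!4!1!3!2!6!] = √(5184/7)
  +(−1)^0/∏(0,1,4,1,1,2)! = 1/48  (running 1/48)
  +(−1)^1/∏(1,0,3,0,2,3)! = -1/72  (running 1/144)
⟨..|..⟩ = √(5184/7)·(1/144) = +0.188982

+√(1/28) ≈ +0.188982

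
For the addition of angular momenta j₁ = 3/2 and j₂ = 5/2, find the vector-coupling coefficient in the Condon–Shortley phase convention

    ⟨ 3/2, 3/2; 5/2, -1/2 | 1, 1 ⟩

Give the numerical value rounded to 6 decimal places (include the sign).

√[3·3!0!2!/6! · 3!0!2!3!2!0!] = √(36/5)
  +(−1)^0/∏(0,3,0,2,0,0)! = 1/12  (running 1/12)
⟨..|..⟩ = √(36/5)·(1/12) = +0.223607

+√(1/20) ≈ +0.223607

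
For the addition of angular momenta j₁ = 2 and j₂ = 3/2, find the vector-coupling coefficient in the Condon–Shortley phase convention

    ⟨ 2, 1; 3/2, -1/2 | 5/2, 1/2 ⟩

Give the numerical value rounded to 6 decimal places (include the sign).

+√(5/14) = +0.597614

√[6·1!3!2!/7! · 3!1!1!2!3!2!] = √(72/35)
  +(−1)^0/∏(0,1,1,1,2,1)! = 1/2  (running 1/2)
  +(−1)^1/∏(1,0,0,0,3,2)! = -1/12  (running 5/12)
⟨..|..⟩ = √(72/35)·(5/12) = +0.597614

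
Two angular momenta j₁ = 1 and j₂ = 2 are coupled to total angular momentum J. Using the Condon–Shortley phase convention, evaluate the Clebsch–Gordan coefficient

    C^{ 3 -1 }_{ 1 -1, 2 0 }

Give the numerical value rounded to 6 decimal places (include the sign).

+√(2/5) ≈ +0.632456

√[7·0!2!4!/7! · 0!2!2!2!2!4!] = √(128/5)
  +(−1)^0/∏(0,0,2,2,0,2)! = 1/8  (running 1/8)
⟨..|..⟩ = √(128/5)·(1/8) = +0.632456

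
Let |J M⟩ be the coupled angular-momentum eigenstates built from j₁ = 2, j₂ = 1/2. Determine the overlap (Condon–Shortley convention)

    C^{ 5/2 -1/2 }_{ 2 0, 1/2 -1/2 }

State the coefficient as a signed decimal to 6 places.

+0.774597

j₁+j₂−J=0  J+j₁−j₂=4  J−j₁+j₂=1  j₁+j₂+J+1=6
(j₁±m₁, j₂±m₂, J±M) = (2,2,0,1,2,3)
P² = 48/5
sum k=0..0:
  [0] +1/4 = 1/4
S = 1/4
C² = P²·S² = 3/5 ; C = +0.774597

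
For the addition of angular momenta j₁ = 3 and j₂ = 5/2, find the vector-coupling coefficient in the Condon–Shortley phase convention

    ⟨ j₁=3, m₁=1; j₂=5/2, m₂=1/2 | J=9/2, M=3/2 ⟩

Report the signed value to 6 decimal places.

+0.147122  (= +√(5/231))

j₁+j₂−J=1  J+j₁−j₂=5  J−j₁+j₂=4  j₁+j₂+J+1=11
(j₁±m₁, j₂±m₂, J±M) = (4,2,3,2,6,3)
P² = 138240/77
sum k=0..1:
  [0] +1/72 = 1/72
  [1] −1/96 = -1/96
S = 1/288
C² = P²·S² = 5/231 ; C = +0.147122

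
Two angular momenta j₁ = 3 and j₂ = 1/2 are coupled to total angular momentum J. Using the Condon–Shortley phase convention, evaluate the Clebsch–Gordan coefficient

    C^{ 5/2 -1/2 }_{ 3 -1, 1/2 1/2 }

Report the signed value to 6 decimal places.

triangle: 1!×5!×0!/7! = 120/5040
(j±m)!: 2!×4!×1!×0!×2!×3! = 576
prefactor² = (2J+1)×Δ×N² = 576/7
  k=1: −1/(1!×0!×3!×0!×2!×0!) = -1/12
Σ = -1/12  ⇒  CG² = 576/7×(-1/12)² = 4/7
CG = −√(4/7) = -0.755929

-0.755929  (= −√(4/7))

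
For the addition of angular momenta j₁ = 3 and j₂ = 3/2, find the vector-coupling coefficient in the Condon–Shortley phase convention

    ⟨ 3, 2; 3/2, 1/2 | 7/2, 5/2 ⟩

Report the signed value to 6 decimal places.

+√(1/7) = +0.377964

triangle: 1!*5!*2!/9! = 240/362880
(j±m)!: 5!*1!*2!*1!*6!*1! = 172800
prefactor² = (2J+1)*Δ*N² = 6400/7
  k=0: +1/(0!*1!*1!*2!*4!*0!) = 1/48
  k=1: −1/(1!*0!*0!*1!*5!*1!) = -1/120
Σ = 1/80  ⇒  CG² = 6400/7*1/80² = 1/7
CG = +√(1/7) = +0.377964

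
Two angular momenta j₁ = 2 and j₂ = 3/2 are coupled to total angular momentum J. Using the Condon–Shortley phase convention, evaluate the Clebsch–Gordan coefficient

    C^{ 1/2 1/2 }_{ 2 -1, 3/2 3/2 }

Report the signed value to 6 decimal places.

−√(1/10) = -0.316228

√[2·3!1!0!/5! · 1!3!3!0!1!0!] = √(18/5)
  +(−1)^3/∏(3,0,0,0,1,0)! = -1/6  (running -1/6)
⟨..|..⟩ = √(18/5)·(-1/6) = -0.316228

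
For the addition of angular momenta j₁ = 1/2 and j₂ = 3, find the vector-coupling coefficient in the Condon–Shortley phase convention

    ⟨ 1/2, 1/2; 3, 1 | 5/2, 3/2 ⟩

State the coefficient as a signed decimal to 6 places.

+√(2/7) ≈ +0.534522

triangle: 1!×0!×5!/7! = 120/5040
(j±m)!: 1!×0!×4!×2!×4!×1! = 1152
prefactor² = (2J+1)×Δ×N² = 1152/7
  k=0: +1/(0!×1!×0!×4!×0!×1!) = 1/24
Σ = 1/24  ⇒  CG² = 1152/7×1/24² = 2/7
CG = +√(2/7) = +0.534522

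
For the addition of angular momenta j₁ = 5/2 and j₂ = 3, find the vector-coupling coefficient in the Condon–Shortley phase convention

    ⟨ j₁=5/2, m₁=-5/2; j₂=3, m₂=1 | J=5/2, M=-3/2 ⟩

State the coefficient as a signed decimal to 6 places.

triangle: 3!*2!*3!/9! = 72/362880
(j±m)!: 0!*5!*4!*2!*1!*4! = 138240
prefactor² = (2J+1)*Δ*N² = 1152/7
  k=3: −1/(3!*0!*2!*1!*0!*2!) = -1/24
Σ = -1/24  ⇒  CG² = 1152/7*(-1/24)² = 2/7
CG = −√(2/7) = -0.534522

-0.534522  (= −√(2/7))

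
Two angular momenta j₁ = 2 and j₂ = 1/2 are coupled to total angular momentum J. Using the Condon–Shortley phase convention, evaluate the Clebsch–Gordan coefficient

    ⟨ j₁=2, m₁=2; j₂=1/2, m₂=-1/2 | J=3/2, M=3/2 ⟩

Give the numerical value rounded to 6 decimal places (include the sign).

+0.894427

j₁+j₂−J=1  J+j₁−j₂=3  J−j₁+j₂=0  j₁+j₂+J+1=5
(j₁±m₁, j₂±m₂, J±M) = (4,0,0,1,3,0)
P² = 144/5
sum k=0..0:
  [0] +1/6 = 1/6
S = 1/6
C² = P²·S² = 4/5 ; C = +0.894427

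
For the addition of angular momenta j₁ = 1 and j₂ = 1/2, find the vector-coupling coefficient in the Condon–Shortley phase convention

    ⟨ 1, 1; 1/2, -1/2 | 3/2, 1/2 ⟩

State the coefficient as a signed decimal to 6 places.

+0.577350

j₁+j₂−J=0  J+j₁−j₂=2  J−j₁+j₂=1  j₁+j₂+J+1=4
(j₁±m₁, j₂±m₂, J±M) = (2,0,0,1,2,1)
P² = 4/3
sum k=0..0:
  [0] +1/2 = 1/2
S = 1/2
C² = P²·S² = 1/3 ; C = +0.577350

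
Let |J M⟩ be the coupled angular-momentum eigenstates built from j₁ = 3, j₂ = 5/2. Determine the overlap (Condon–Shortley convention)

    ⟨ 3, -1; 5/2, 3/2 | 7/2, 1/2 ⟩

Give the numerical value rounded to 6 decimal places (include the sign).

+√(8/63) ≈ +0.356348

j₁+j₂−J=2  J+j₁−j₂=4  J−j₁+j₂=3  j₁+j₂+J+1=10
(j₁±m₁, j₂±m₂, J±M) = (2,4,4,1,4,3)
P² = 18432/175
sum k=1..2:
  [1] −1/36 = -1/36
  [2] +1/16 = 1/16
S = 5/144
C² = P²·S² = 8/63 ; C = +0.356348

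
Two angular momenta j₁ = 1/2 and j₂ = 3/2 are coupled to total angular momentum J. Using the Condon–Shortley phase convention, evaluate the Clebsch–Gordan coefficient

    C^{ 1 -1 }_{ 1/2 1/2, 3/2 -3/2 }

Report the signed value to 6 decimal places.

+0.866025  (= +√(3/4))

triangle: 1!·0!·2!/4! = 2/24
(j±m)!: 1!·0!·0!·3!·0!·2! = 12
prefactor² = (2J+1)·Δ·N² = 3
  k=0: +1/(0!·1!·0!·0!·0!·2!) = 1/2
Σ = 1/2  ⇒  CG² = 3·1/2² = 3/4
CG = +√(3/4) = +0.866025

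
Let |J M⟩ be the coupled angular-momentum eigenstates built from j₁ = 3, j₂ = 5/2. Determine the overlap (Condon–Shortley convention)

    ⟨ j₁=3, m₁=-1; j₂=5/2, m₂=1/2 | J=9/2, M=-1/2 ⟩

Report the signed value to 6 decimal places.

√[10·1!5!4!/11! · 2!4!3!2!4!5!] = √(92160/77)
  +(−1)^0/∏(0,1,4,3,1,1)! = 1/144  (running 1/144)
  +(−1)^1/∏(1,0,3,2,2,2)! = -1/48  (running -1/72)
⟨..|..⟩ = √(92160/77)·(-1/72) = -0.480500

−√(160/693) ≈ -0.480500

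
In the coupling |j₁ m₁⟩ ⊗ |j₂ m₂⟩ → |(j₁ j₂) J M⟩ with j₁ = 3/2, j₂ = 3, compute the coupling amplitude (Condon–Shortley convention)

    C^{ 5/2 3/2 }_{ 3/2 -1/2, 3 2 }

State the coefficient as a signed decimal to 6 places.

√[6·2!1!4!/8! · 1!2!5!1!4!1!] = √(288/7)
  +(−1)^1/∏(1,1,1,4,0,0)! = -1/24  (running -1/24)
  +(−1)^2/∏(2,0,0,3,1,1)! = 1/12  (running 1/24)
⟨..|..⟩ = √(288/7)·(1/24) = +0.267261

+0.267261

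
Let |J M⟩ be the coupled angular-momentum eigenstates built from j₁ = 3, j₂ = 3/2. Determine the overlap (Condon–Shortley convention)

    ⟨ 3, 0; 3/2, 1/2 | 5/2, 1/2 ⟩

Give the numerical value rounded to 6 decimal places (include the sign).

triangle: 2!×4!×1!/8! = 48/40320
(j±m)!: 3!×3!×2!×1!×3!×2! = 864
prefactor² = (2J+1)×Δ×N² = 216/35
  k=1: −1/(1!×1!×2!×1!×2!×0!) = -1/4
  k=2: +1/(2!×0!×1!×0!×3!×1!) = 1/12
Σ = -1/6  ⇒  CG² = 216/35×(-1/6)² = 6/35
CG = −√(6/35) = -0.414039

−√(6/35) ≈ -0.414039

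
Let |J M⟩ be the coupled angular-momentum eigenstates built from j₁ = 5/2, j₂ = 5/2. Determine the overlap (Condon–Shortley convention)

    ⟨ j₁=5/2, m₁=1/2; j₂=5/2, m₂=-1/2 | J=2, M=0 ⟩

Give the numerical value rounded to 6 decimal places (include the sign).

triangle: 3!·2!·2!/8! = 24/40320
(j±m)!: 3!·2!·2!·3!·2!·2! = 576
prefactor² = (2J+1)·Δ·N² = 12/7
  k=0: +1/(0!·3!·2!·2!·0!·0!) = 1/24
  k=1: −1/(1!·2!·1!·1!·1!·1!) = -1/2
  k=2: +1/(2!·1!·0!·0!·2!·2!) = 1/8
Σ = -1/3  ⇒  CG² = 12/7·(-1/3)² = 4/21
CG = −√(4/21) = -0.436436

−√(4/21) = -0.436436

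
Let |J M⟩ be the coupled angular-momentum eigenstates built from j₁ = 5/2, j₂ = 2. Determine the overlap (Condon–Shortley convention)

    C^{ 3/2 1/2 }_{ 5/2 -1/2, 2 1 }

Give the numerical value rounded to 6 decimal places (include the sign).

+0.487950  (= +√(5/21))

triangle: 3!×2!×1!/7! = 12/5040
(j±m)!: 2!×3!×3!×1!×2!×1! = 144
prefactor² = (2J+1)×Δ×N² = 48/35
  k=2: +1/(2!×1!×1!×1!×1!×0!) = 1/2
  k=3: −1/(3!×0!×0!×0!×2!×1!) = -1/12
Σ = 5/12  ⇒  CG² = 48/35×5/12² = 5/21
CG = +√(5/21) = +0.487950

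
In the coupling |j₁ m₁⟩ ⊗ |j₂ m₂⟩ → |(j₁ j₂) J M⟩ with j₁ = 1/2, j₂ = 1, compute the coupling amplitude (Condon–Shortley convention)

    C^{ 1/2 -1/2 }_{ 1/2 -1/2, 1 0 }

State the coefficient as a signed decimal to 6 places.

j₁+j₂−J=1  J+j₁−j₂=0  J−j₁+j₂=1  j₁+j₂+J+1=3
(j₁±m₁, j₂±m₂, J±M) = (0,1,1,1,0,1)
P² = 1/3
sum k=1..1:
  [1] −1/1 = -1
S = -1
C² = P²·S² = 1/3 ; C = -0.577350

−√(1/3) = -0.577350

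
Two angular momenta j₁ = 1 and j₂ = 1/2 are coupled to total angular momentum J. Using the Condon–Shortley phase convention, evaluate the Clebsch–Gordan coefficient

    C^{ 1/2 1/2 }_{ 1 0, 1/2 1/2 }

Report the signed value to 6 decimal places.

√[2·1!1!0!/3! · 1!1!1!0!1!0!] = √(1/3)
  +(−1)^1/∏(1,0,0,0,1,0)! = -1  (running -1)
⟨..|..⟩ = √(1/3)·(-1) = -0.577350

−√(1/3) = -0.577350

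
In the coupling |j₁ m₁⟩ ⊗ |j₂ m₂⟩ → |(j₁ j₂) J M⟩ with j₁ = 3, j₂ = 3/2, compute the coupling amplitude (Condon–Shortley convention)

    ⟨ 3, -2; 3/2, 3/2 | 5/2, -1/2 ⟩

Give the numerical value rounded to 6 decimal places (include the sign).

+√(3/7) ≈ +0.654654

j₁+j₂−J=2  J+j₁−j₂=4  J−j₁+j₂=1  j₁+j₂+J+1=8
(j₁±m₁, j₂±m₂, J±M) = (1,5,3,0,2,3)
P² = 432/7
sum k=2..2:
  [2] +1/12 = 1/12
S = 1/12
C² = P²·S² = 3/7 ; C = +0.654654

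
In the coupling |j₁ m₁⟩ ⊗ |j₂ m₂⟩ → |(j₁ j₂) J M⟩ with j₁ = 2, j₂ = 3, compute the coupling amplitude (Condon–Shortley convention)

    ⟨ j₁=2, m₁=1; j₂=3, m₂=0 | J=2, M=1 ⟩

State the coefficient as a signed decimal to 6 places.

√[5·3!1!3!/8! · 3!1!3!3!3!1!] = √(81/14)
  +(−1)^0/∏(0,3,1,3,0,0)! = 1/36  (running 1/36)
  +(−1)^1/∏(1,2,0,2,1,1)! = -1/4  (running -2/9)
⟨..|..⟩ = √(81/14)·(-2/9) = -0.534522

-0.534522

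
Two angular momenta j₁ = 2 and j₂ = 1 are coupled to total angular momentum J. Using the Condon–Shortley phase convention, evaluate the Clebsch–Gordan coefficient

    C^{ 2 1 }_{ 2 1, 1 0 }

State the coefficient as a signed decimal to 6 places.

+0.408248  (= +√(1/6))

√[5·1!3!1!/6! · 3!1!1!1!3!1!] = √(3/2)
  +(−1)^0/∏(0,1,1,1,2,0)! = 1/2  (running 1/2)
  +(−1)^1/∏(1,0,0,0,3,1)! = -1/6  (running 1/3)
⟨..|..⟩ = √(3/2)·(1/3) = +0.408248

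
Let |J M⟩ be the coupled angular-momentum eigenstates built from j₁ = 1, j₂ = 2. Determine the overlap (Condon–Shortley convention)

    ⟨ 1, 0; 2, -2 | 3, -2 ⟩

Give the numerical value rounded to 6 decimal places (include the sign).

√[7·0!2!4!/7! · 1!1!0!4!1!5!] = √(192)
  +(−1)^0/∏(0,0,1,0,1,4)! = 1/24  (running 1/24)
⟨..|..⟩ = √(192)·(1/24) = +0.577350

+√(1/3) ≈ +0.577350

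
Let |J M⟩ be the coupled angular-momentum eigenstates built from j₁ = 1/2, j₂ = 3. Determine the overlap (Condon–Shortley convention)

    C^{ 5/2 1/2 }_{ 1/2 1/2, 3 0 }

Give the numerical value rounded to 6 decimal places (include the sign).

√[6·1!0!5!/7! · 1!0!3!3!3!2!] = √(432/7)
  +(−1)^0/∏(0,1,0,3,0,2)! = 1/12  (running 1/12)
⟨..|..⟩ = √(432/7)·(1/12) = +0.654654

+√(3/7) ≈ +0.654654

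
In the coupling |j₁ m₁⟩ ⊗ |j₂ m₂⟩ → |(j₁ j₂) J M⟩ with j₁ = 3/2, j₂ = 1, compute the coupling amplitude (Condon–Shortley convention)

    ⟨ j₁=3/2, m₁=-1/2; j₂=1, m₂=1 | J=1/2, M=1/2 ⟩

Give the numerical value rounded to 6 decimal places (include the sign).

+√(1/6) = +0.408248

triangle: 2!·1!·0!/4! = 2/24
(j±m)!: 1!·2!·2!·0!·1!·0! = 4
prefactor² = (2J+1)·Δ·N² = 2/3
  k=2: +1/(2!·0!·0!·0!·1!·0!) = 1/2
Σ = 1/2  ⇒  CG² = 2/3·1/2² = 1/6
CG = +√(1/6) = +0.408248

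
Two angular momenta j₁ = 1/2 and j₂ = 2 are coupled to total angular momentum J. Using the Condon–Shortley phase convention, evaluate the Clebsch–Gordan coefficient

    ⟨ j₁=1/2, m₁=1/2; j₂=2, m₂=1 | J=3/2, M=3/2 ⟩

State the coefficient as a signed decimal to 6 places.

+0.447214  (= +√(1/5))

√[4·1!0!3!/5! · 1!0!3!1!3!0!] = √(36/5)
  +(−1)^0/∏(0,1,0,3,0,0)! = 1/6  (running 1/6)
⟨..|..⟩ = √(36/5)·(1/6) = +0.447214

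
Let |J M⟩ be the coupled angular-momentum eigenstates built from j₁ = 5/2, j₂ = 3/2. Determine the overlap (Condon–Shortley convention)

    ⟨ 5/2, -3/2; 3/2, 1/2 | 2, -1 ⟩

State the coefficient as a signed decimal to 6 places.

+0.154303  (= +√(1/42))

triangle: 2!·3!·1!/7! = 12/5040
(j±m)!: 1!·4!·2!·1!·1!·3! = 288
prefactor² = (2J+1)·Δ·N² = 24/7
  k=1: −1/(1!·1!·3!·1!·0!·0!) = -1/6
  k=2: +1/(2!·0!·2!·0!·1!·1!) = 1/4
Σ = 1/12  ⇒  CG² = 24/7·1/12² = 1/42
CG = +√(1/42) = +0.154303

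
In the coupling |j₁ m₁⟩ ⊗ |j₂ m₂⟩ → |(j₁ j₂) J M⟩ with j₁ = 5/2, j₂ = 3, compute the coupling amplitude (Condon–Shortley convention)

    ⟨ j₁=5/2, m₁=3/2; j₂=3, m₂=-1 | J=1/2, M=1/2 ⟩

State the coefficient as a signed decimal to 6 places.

√[2·5!0!1!/7! · 4!1!2!4!1!0!] = √(384/7)
  +(−1)^1/∏(1,4,0,1,0,0)! = -1/24  (running -1/24)
⟨..|..⟩ = √(384/7)·(-1/24) = -0.308607

−√(2/21) = -0.308607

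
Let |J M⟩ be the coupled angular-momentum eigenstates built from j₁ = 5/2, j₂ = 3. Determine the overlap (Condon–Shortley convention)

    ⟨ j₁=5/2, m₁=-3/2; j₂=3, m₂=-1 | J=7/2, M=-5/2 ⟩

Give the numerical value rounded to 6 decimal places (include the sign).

-0.398410  (= −√(10/63))

√[8·2!3!4!/10! · 1!4!2!4!1!6!] = √(18432/35)
  +(−1)^1/∏(1,1,3,1,0,3)! = -1/36  (running -1/36)
  +(−1)^2/∏(2,0,2,0,1,4)! = 1/96  (running -5/288)
⟨..|..⟩ = √(18432/35)·(-5/288) = -0.398410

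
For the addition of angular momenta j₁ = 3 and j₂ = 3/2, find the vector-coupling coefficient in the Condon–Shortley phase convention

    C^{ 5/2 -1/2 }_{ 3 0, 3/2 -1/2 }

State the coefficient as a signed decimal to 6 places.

-0.414039

√[6·2!4!1!/8! · 3!3!1!2!2!3!] = √(216/35)
  +(−1)^0/∏(0,2,3,1,1,0)! = 1/12  (running 1/12)
  +(−1)^1/∏(1,1,2,0,2,1)! = -1/4  (running -1/6)
⟨..|..⟩ = √(216/35)·(-1/6) = -0.414039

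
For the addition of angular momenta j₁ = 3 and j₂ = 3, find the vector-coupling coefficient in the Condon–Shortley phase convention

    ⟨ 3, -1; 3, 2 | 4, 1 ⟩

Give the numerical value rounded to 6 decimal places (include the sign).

+√(16/77) ≈ +0.455842

√[9·2!4!4!/11! · 2!4!5!1!5!3!] = √(82944/77)
  +(−1)^1/∏(1,1,3,4,1,0)! = -1/144  (running -1/144)
  +(−1)^2/∏(2,0,2,3,2,1)! = 1/48  (running 1/72)
⟨..|..⟩ = √(82944/77)·(1/72) = +0.455842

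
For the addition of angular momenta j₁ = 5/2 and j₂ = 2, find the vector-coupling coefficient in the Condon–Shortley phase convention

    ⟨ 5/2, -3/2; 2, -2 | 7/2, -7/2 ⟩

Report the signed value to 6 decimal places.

triangle: 1!·4!·3!/9! = 144/362880
(j±m)!: 1!·4!·0!·4!·0!·7! = 2903040
prefactor² = (2J+1)·Δ·N² = 9216
  k=0: +1/(0!·1!·4!·0!·0!·3!) = 1/144
Σ = 1/144  ⇒  CG² = 9216·1/144² = 4/9
CG = +√(4/9) = +0.666667

+√(4/9) = +0.666667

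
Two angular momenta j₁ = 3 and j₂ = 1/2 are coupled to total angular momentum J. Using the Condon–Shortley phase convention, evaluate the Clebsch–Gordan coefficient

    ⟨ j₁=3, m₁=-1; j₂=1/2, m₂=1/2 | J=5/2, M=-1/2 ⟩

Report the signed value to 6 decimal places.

j₁+j₂−J=1  J+j₁−j₂=5  J−j₁+j₂=0  j₁+j₂+J+1=7
(j₁±m₁, j₂±m₂, J±M) = (2,4,1,0,2,3)
P² = 576/7
sum k=1..1:
  [1] −1/12 = -1/12
S = -1/12
C² = P²·S² = 4/7 ; C = -0.755929

-0.755929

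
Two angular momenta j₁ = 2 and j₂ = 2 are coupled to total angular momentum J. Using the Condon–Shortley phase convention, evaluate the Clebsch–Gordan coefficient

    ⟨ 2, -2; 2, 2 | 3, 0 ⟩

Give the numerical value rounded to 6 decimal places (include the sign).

−√(1/10) ≈ -0.316228

triangle: 1!*3!*3!/8! = 36/40320
(j±m)!: 0!*4!*4!*0!*3!*3! = 20736
prefactor² = (2J+1)*Δ*N² = 648/5
  k=1: −1/(1!*0!*3!*3!*0!*0!) = -1/36
Σ = -1/36  ⇒  CG² = 648/5*(-1/36)² = 1/10
CG = −√(1/10) = -0.316228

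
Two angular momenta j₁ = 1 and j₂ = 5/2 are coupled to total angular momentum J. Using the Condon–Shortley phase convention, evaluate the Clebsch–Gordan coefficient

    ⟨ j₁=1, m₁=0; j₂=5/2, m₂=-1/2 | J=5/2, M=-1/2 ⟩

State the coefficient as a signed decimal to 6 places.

√[6·1!1!4!/7! · 1!1!2!3!2!3!] = √(144/35)
  +(−1)^0/∏(0,1,1,2,0,2)! = 1/4  (running 1/4)
  +(−1)^1/∏(1,0,0,1,1,3)! = -1/6  (running 1/12)
⟨..|..⟩ = √(144/35)·(1/12) = +0.169031

+√(1/35) = +0.169031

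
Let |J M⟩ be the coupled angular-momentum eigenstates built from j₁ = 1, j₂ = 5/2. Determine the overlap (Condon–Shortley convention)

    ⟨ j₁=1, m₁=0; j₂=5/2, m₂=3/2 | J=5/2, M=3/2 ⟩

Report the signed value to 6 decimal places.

-0.507093  (= −√(9/35))

j₁+j₂−J=1  J+j₁−j₂=1  J−j₁+j₂=4  j₁+j₂+J+1=7
(j₁±m₁, j₂±m₂, J±M) = (1,1,4,1,4,1)
P² = 576/35
sum k=0..1:
  [0] +1/24 = 1/24
  [1] −1/6 = -1/6
S = -1/8
C² = P²·S² = 9/35 ; C = -0.507093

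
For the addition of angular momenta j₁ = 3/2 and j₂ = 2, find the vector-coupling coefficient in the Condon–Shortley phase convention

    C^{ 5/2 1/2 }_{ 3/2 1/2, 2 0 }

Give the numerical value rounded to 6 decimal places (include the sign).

√[6·1!2!3!/7! · 2!1!2!2!3!2!] = √(48/35)
  +(−1)^0/∏(0,1,1,2,1,1)! = 1/2  (running 1/2)
  +(−1)^1/∏(1,0,0,1,2,2)! = -1/4  (running 1/4)
⟨..|..⟩ = √(48/35)·(1/4) = +0.292770

+0.292770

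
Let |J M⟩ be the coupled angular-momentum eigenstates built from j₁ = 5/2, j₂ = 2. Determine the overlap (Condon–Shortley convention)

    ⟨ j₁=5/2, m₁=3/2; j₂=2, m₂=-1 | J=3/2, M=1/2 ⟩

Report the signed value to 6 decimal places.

-0.138013  (= −√(2/105))

j₁+j₂−J=3  J+j₁−j₂=2  J−j₁+j₂=1  j₁+j₂+J+1=7
(j₁±m₁, j₂±m₂, J±M) = (4,1,1,3,2,1)
P² = 96/35
sum k=0..1:
  [0] +1/6 = 1/6
  [1] −1/4 = -1/4
S = -1/12
C² = P²·S² = 2/105 ; C = -0.138013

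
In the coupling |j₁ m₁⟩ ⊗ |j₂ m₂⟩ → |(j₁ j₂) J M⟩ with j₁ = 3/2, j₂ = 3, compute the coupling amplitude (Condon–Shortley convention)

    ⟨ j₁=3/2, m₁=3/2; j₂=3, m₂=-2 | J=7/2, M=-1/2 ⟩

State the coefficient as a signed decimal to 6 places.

+√(5/21) = +0.487950

j₁+j₂−J=1  J+j₁−j₂=2  J−j₁+j₂=5  j₁+j₂+J+1=9
(j₁±m₁, j₂±m₂, J±M) = (3,0,1,5,3,4)
P² = 3840/7
sum k=0..0:
  [0] +1/48 = 1/48
S = 1/48
C² = P²·S² = 5/21 ; C = +0.487950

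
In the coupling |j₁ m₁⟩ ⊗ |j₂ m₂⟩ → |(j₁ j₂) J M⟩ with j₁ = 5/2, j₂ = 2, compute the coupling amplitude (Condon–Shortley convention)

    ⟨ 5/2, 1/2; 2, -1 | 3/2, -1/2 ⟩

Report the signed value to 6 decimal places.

j₁+j₂−J=3  J+j₁−j₂=2  J−j₁+j₂=1  j₁+j₂+J+1=7
(j₁±m₁, j₂±m₂, J±M) = (3,2,1,3,1,2)
P² = 48/35
sum k=0..1:
  [0] +1/12 = 1/12
  [1] −1/2 = -1/2
S = -5/12
C² = P²·S² = 5/21 ; C = -0.487950

-0.487950  (= −√(5/21))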